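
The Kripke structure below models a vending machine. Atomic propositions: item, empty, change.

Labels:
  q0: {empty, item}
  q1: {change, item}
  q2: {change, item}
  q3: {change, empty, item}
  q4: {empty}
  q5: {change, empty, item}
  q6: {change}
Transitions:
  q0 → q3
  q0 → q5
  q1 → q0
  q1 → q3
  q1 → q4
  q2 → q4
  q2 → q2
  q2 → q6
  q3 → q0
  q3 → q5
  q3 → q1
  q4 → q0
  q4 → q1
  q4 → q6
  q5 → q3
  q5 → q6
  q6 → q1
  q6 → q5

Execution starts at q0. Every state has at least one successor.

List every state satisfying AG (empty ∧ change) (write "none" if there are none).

States satisfying empty ∧ change: {q3, q5}.
States satisfying AG (empty ∧ change): ∅.

none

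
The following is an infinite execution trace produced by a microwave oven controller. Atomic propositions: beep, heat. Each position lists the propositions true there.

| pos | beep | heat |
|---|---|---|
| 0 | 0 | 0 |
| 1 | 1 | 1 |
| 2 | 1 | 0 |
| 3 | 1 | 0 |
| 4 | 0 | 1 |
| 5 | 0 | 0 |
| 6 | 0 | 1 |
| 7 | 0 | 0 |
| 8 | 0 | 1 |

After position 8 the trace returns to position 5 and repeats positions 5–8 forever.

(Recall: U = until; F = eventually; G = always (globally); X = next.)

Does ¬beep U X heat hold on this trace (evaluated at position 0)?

Walking from position 0: X heat first holds at position 0, and ¬beep holds at every earlier position along the way, so ¬beep U X heat holds.

Holds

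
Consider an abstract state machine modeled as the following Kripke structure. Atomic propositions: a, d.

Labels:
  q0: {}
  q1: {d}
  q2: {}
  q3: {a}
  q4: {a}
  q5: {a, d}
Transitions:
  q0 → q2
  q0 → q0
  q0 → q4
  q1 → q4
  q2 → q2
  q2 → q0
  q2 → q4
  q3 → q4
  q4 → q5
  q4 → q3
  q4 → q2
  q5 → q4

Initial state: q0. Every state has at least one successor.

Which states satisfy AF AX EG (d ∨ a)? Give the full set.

States satisfying AX EG (d ∨ a): {q1, q3, q5}.
States satisfying AF AX EG (d ∨ a): {q1, q3, q5}.

{q1, q3, q5}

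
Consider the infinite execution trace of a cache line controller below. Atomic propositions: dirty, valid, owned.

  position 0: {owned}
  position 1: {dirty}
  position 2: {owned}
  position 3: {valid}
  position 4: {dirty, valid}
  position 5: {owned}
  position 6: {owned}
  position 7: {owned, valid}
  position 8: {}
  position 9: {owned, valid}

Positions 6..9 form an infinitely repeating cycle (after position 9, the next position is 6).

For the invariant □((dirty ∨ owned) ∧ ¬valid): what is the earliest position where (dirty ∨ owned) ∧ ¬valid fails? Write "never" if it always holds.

Check (dirty ∨ owned) ∧ ¬valid at each position in order: 0 ✓, 1 ✓, 2 ✓.
At position 3 the labels are {valid}, so (dirty ∨ owned) ∧ ¬valid is false there. This is the first violation.

3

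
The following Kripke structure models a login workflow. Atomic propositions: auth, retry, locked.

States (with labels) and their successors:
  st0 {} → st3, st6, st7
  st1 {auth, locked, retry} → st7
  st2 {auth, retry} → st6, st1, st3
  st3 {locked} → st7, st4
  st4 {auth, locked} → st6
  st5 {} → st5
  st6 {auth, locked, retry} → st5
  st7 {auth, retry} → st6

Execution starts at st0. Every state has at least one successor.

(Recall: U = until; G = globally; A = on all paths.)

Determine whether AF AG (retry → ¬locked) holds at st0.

States satisfying AG (retry → ¬locked): {st5}.
States satisfying AF AG (retry → ¬locked): {st0, st1, st2, st3, st4, st5, st6, st7}.
st0 ∈ Sat(AF AG (retry → ¬locked)).

Holds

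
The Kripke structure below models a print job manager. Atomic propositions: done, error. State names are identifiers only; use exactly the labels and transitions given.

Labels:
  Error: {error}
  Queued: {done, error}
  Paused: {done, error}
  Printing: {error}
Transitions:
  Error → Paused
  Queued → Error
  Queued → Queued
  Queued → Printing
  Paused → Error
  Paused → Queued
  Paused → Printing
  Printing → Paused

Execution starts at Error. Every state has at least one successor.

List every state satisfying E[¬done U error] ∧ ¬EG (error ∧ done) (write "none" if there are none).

States satisfying ¬done: {Error, Printing}.
States satisfying error: {Error, Queued, Paused, Printing}.
States satisfying E[¬done U error]: {Error, Queued, Paused, Printing}.
States satisfying error ∧ done: {Queued, Paused}.
States satisfying EG (error ∧ done): {Queued, Paused}.
States satisfying ¬EG (error ∧ done): {Error, Printing}.
States satisfying E[¬done U error] ∧ ¬EG (error ∧ done): {Error, Printing}.

{Error, Printing}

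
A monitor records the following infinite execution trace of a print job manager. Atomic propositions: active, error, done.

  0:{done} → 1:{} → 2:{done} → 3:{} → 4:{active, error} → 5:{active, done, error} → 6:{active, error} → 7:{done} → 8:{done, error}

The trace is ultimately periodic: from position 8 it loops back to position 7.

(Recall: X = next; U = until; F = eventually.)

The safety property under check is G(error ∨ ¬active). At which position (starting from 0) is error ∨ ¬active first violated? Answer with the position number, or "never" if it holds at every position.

error ∨ ¬active holds at every position 0..8, and those are all the positions the trace ever visits, so the invariant G(error ∨ ¬active) is never violated.

never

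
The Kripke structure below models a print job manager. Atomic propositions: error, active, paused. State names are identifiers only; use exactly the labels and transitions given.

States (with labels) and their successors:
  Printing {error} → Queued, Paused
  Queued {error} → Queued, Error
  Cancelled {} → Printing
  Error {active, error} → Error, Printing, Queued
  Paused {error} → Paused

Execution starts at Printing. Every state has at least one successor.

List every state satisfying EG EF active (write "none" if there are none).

{Printing, Queued, Cancelled, Error}

States satisfying EF active: {Printing, Queued, Cancelled, Error}.
States satisfying EG EF active: {Printing, Queued, Cancelled, Error}.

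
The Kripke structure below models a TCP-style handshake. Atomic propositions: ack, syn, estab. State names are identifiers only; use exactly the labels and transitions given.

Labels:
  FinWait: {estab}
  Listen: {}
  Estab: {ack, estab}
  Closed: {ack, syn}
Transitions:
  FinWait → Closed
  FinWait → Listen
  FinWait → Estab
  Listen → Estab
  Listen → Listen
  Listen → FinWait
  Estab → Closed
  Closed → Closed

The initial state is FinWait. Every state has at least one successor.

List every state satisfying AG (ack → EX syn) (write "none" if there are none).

{FinWait, Listen, Estab, Closed}

States satisfying ack → EX syn: {FinWait, Listen, Estab, Closed}.
States satisfying AG (ack → EX syn): {FinWait, Listen, Estab, Closed}.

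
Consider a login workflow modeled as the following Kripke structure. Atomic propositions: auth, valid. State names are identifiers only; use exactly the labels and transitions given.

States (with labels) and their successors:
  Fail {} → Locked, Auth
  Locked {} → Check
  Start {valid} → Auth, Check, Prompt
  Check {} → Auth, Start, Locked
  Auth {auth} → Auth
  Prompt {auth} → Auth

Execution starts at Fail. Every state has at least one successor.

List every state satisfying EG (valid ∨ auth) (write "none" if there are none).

{Start, Auth, Prompt}

States satisfying valid ∨ auth: {Start, Auth, Prompt}.
States satisfying EG (valid ∨ auth): {Start, Auth, Prompt}.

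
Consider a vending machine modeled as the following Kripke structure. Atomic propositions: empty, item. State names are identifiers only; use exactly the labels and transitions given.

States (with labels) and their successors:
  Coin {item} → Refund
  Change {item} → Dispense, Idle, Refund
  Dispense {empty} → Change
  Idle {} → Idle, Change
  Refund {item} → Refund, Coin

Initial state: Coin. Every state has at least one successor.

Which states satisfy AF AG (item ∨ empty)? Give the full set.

States satisfying AG (item ∨ empty): {Coin, Refund}.
States satisfying AF AG (item ∨ empty): {Coin, Refund}.

{Coin, Refund}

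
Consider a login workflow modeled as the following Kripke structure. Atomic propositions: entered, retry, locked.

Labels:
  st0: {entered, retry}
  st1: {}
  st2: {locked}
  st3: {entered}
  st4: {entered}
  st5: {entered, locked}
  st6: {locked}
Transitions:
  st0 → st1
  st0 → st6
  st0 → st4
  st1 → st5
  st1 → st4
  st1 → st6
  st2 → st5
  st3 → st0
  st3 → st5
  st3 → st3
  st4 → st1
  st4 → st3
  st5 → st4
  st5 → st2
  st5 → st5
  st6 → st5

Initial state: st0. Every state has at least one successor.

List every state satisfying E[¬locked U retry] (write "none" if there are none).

{st0, st1, st3, st4}

States satisfying ¬locked: {st0, st1, st3, st4}.
States satisfying retry: {st0}.
States satisfying E[¬locked U retry]: {st0, st1, st3, st4}.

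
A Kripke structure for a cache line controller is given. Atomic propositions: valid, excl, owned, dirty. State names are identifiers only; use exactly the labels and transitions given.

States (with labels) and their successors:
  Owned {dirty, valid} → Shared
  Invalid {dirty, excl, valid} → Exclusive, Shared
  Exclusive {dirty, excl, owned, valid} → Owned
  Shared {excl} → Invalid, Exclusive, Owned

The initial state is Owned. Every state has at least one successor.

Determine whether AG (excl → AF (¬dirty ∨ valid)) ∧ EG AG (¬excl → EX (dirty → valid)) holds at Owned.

Yes

States satisfying excl → AF (¬dirty ∨ valid): {Owned, Invalid, Exclusive, Shared}.
States satisfying AG (excl → AF (¬dirty ∨ valid)): {Owned, Invalid, Exclusive, Shared}.
States satisfying AG (¬excl → EX (dirty → valid)): {Owned, Invalid, Exclusive, Shared}.
States satisfying EG AG (¬excl → EX (dirty → valid)): {Owned, Invalid, Exclusive, Shared}.
States satisfying AG (excl → AF (¬dirty ∨ valid)) ∧ EG AG (¬excl → EX (dirty → valid)): {Owned, Invalid, Exclusive, Shared}.
Owned ∈ Sat(AG (excl → AF (¬dirty ∨ valid)) ∧ EG AG (¬excl → EX (dirty → valid))).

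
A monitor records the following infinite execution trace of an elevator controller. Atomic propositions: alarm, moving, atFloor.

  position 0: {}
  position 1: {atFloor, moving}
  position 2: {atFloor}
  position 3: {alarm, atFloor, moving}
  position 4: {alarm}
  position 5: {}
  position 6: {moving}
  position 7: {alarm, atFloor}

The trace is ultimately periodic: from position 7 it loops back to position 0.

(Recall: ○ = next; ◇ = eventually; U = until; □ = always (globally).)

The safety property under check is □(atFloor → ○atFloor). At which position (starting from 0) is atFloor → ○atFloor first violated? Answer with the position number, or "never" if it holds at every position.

3

Check atFloor → ○atFloor at each position in order: 0 ✓, 1 ✓, 2 ✓.
At position 3 the labels are {alarm, atFloor, moving} and the next position 4 has {alarm}, so atFloor → ○atFloor is false there. This is the first violation.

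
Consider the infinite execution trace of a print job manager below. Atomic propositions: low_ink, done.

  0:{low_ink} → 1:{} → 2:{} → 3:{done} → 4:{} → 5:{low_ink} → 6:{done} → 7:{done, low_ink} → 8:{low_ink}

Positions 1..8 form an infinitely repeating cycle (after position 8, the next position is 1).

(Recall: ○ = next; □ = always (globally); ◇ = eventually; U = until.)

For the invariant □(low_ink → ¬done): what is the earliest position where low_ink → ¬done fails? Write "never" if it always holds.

7

Check low_ink → ¬done at each position in order: 0 ✓, 1 ✓, 2 ✓, 3 ✓, 4 ✓, 5 ✓, 6 ✓.
At position 7 the labels are {done, low_ink}, so low_ink → ¬done is false there. This is the first violation.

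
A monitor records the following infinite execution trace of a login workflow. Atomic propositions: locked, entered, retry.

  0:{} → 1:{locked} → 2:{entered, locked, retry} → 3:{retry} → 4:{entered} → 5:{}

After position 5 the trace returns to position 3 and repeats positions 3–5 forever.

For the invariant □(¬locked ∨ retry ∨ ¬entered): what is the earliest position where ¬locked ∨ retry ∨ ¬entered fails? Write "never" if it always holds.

¬locked ∨ retry ∨ ¬entered holds at every position 0..5, and those are all the positions the trace ever visits, so the invariant □(¬locked ∨ retry ∨ ¬entered) is never violated.

never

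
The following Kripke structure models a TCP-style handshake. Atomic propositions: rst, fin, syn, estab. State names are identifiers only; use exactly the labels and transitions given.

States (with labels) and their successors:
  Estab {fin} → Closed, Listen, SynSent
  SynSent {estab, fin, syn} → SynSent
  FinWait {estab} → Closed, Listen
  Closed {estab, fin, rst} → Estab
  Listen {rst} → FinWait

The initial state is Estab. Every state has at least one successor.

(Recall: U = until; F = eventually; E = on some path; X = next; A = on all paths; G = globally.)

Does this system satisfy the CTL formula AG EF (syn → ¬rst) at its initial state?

States satisfying EF (syn → ¬rst): {Estab, SynSent, FinWait, Closed, Listen}.
States satisfying AG EF (syn → ¬rst): {Estab, SynSent, FinWait, Closed, Listen}.
Every state reachable from Estab satisfies EF (syn → ¬rst).
Estab ∈ Sat(AG EF (syn → ¬rst)).

Satisfied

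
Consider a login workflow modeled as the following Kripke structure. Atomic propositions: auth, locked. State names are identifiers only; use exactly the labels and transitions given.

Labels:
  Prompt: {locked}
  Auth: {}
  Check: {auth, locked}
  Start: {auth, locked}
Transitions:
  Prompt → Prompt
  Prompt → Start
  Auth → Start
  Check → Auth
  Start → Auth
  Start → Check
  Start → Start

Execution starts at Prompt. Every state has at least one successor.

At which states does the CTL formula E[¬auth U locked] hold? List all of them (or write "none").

States satisfying ¬auth: {Prompt, Auth}.
States satisfying locked: {Prompt, Check, Start}.
States satisfying E[¬auth U locked]: {Prompt, Auth, Check, Start}.

{Prompt, Auth, Check, Start}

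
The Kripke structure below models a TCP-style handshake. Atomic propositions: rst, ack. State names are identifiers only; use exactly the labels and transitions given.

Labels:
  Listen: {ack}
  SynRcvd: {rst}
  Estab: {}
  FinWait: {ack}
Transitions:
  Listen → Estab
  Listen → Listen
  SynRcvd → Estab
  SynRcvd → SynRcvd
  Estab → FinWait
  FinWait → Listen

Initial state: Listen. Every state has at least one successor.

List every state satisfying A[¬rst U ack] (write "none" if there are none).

{Listen, Estab, FinWait}

States satisfying ¬rst: {Listen, Estab, FinWait}.
States satisfying ack: {Listen, FinWait}.
States satisfying A[¬rst U ack]: {Listen, Estab, FinWait}.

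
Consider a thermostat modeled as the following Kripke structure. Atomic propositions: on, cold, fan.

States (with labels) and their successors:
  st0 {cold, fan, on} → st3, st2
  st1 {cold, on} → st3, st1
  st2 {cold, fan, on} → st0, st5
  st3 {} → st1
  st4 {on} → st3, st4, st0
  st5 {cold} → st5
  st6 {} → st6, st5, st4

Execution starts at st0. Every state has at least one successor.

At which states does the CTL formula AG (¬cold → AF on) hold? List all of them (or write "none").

States satisfying ¬cold → AF on: {st0, st1, st2, st3, st4, st5}.
States satisfying AG (¬cold → AF on): {st0, st1, st2, st3, st4, st5}.

{st0, st1, st2, st3, st4, st5}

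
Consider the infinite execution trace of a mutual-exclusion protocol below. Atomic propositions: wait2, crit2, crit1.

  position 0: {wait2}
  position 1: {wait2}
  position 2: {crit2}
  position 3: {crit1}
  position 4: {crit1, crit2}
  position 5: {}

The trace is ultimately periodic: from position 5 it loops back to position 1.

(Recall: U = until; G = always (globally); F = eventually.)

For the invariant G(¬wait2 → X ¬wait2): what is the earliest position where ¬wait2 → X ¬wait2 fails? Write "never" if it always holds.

Check ¬wait2 → X ¬wait2 at each position in order: 0 ✓, 1 ✓, 2 ✓, 3 ✓, 4 ✓.
At position 5 the labels are {} and the next position 1 has {wait2}, so ¬wait2 → X ¬wait2 is false there. This is the first violation.

5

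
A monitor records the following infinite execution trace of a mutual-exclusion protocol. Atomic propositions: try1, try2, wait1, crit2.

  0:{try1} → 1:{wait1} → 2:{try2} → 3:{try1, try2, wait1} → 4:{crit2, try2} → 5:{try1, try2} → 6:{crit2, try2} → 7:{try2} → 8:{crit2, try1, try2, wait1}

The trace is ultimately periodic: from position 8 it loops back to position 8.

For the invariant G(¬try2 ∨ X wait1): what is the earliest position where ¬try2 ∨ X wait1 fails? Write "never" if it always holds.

Check ¬try2 ∨ X wait1 at each position in order: 0 ✓, 1 ✓, 2 ✓.
At position 3 the labels are {try1, try2, wait1} and the next position 4 has {crit2, try2}, so ¬try2 ∨ X wait1 is false there. This is the first violation.

3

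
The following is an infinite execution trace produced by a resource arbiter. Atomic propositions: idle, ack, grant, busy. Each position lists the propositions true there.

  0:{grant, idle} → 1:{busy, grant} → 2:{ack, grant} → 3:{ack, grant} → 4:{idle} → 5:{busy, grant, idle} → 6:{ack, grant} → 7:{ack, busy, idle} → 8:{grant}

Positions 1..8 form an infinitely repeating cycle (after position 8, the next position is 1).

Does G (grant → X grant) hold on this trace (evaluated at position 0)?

grant → X grant must hold at every position from 0 onward. It fails at position 3, so G (grant → X grant) is false.
Positions where grant holds: 0, 1, 2, 3, 5, 6, 8.
Check X grant at each: 0→ok, 1→ok, 2→ok, 3→fails, 5→ok, 6→fails, 8→ok.

Does not hold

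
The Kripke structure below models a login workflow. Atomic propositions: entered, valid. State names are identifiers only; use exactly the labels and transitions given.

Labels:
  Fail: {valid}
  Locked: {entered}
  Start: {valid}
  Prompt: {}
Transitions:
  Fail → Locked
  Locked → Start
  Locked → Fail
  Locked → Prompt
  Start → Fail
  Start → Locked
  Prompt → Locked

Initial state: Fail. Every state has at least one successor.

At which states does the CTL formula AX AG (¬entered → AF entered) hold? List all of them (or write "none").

{Fail, Locked, Start, Prompt}

States satisfying AG (¬entered → AF entered): {Fail, Locked, Start, Prompt}.
States satisfying AX AG (¬entered → AF entered): {Fail, Locked, Start, Prompt}.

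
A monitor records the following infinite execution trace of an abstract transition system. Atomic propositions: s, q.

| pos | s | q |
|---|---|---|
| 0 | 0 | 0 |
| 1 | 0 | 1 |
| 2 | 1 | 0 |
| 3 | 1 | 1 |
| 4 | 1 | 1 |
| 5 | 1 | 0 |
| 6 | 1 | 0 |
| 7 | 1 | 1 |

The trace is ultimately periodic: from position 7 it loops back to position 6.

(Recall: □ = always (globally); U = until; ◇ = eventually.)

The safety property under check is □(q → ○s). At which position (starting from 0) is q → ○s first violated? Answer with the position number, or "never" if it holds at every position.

q → ○s holds at every position 0..7, and those are all the positions the trace ever visits, so the invariant □(q → ○s) is never violated.

never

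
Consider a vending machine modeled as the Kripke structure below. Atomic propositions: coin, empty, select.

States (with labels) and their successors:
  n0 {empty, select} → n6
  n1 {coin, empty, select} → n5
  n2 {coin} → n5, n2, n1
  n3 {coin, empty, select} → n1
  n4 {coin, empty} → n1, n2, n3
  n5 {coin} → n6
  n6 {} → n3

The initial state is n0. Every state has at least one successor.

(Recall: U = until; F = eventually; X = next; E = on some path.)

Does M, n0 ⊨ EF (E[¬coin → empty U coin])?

States satisfying E[¬coin → empty U coin]: {n1, n2, n3, n4, n5}.
States satisfying EF (E[¬coin → empty U coin]): {n0, n1, n2, n3, n4, n5, n6}.
Some path from n0 reaches a state where E[¬coin → empty U coin] holds.
n0 ∈ Sat(EF (E[¬coin → empty U coin])).

Satisfied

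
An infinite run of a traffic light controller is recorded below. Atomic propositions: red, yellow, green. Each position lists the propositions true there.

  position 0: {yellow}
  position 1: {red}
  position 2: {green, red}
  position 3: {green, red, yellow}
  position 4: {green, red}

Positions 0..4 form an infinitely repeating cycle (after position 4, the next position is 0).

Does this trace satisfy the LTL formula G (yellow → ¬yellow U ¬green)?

Does not hold

yellow → ¬yellow U ¬green must hold at every position from 0 onward. It fails at position 3, so G (yellow → ¬yellow U ¬green) is false.
Positions where yellow holds: 0, 3.
Check ¬yellow U ¬green at each: 0→ok, 3→fails.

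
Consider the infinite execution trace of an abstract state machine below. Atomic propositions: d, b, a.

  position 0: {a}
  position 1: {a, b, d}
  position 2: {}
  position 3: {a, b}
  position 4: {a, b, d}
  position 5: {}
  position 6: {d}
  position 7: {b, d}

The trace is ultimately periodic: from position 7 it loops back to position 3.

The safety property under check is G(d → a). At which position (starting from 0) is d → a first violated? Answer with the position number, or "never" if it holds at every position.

Check d → a at each position in order: 0 ✓, 1 ✓, 2 ✓, 3 ✓, 4 ✓, 5 ✓.
At position 6 the labels are {d}, so d → a is false there. This is the first violation.

6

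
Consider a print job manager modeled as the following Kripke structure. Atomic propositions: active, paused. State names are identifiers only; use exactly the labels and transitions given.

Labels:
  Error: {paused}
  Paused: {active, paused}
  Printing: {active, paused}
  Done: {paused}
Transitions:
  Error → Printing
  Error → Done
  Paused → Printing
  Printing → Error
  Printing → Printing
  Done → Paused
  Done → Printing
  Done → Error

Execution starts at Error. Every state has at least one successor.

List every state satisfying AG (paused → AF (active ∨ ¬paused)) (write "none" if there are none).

none

States satisfying paused → AF (active ∨ ¬paused): {Paused, Printing}.
States satisfying AG (paused → AF (active ∨ ¬paused)): ∅.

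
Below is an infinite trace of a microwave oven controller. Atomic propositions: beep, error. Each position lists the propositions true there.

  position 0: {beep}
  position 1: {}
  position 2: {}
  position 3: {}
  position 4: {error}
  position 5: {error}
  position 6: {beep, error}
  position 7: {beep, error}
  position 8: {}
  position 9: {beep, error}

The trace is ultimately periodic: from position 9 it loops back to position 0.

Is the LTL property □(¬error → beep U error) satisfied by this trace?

Does not hold

¬error → beep U error must hold at every position from 0 onward. It fails at position 0, so □(¬error → beep U error) is false.
Positions where ¬error holds: 0, 1, 2, 3, 8.
Check beep U error at each: 0→fails, 1→fails, 2→fails, 3→fails, 8→fails.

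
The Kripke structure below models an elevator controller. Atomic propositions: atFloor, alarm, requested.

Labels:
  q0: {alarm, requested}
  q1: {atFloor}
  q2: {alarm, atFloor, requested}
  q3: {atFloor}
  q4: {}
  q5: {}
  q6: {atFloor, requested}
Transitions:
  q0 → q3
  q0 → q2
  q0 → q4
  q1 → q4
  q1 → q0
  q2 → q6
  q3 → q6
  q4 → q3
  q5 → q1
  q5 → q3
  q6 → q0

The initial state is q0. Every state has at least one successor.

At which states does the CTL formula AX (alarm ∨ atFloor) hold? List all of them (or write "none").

States satisfying alarm ∨ atFloor: {q0, q1, q2, q3, q6}.
States satisfying AX (alarm ∨ atFloor): {q2, q3, q4, q5, q6}.

{q2, q3, q4, q5, q6}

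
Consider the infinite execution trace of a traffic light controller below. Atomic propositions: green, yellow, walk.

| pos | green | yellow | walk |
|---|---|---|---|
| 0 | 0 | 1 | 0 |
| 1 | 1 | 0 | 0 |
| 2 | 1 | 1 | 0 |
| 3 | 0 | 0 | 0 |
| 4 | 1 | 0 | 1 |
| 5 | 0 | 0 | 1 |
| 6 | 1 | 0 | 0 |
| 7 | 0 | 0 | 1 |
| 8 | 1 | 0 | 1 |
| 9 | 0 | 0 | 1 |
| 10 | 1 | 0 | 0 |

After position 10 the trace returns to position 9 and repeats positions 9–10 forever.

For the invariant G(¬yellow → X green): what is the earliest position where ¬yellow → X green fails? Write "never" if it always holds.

Check ¬yellow → X green at each position in order: 0 ✓, 1 ✓, 2 ✓, 3 ✓.
At position 4 the labels are {green, walk} and the next position 5 has {walk}, so ¬yellow → X green is false there. This is the first violation.

4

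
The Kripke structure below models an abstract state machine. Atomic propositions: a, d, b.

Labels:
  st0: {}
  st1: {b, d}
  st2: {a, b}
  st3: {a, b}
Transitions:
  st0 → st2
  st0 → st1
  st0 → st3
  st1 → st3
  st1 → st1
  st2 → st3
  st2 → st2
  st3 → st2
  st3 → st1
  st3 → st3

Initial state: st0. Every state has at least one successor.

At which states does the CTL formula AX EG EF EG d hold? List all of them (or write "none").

States satisfying EG EF EG d: {st0, st1, st2, st3}.
States satisfying AX EG EF EG d: {st0, st1, st2, st3}.

{st0, st1, st2, st3}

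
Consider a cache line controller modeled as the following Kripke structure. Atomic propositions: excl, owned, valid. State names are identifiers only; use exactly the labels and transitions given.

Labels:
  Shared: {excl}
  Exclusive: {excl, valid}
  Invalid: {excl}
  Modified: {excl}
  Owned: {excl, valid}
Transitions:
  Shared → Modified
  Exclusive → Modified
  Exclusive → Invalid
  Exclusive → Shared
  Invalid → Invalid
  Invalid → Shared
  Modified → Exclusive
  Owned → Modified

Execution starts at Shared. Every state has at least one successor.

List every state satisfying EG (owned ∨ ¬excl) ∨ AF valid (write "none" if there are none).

{Shared, Exclusive, Modified, Owned}

States satisfying owned ∨ ¬excl: ∅.
States satisfying EG (owned ∨ ¬excl): ∅.
States satisfying valid: {Exclusive, Owned}.
States satisfying AF valid: {Shared, Exclusive, Modified, Owned}.
States satisfying EG (owned ∨ ¬excl) ∨ AF valid: {Shared, Exclusive, Modified, Owned}.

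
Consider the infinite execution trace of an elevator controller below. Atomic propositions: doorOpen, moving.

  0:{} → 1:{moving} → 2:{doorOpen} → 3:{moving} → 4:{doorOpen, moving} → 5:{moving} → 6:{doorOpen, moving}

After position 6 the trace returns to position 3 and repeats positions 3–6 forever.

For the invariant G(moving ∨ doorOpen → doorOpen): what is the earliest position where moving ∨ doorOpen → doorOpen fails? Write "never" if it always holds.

1

Check moving ∨ doorOpen → doorOpen at each position in order: 0 ✓.
At position 1 the labels are {moving}, so moving ∨ doorOpen → doorOpen is false there. This is the first violation.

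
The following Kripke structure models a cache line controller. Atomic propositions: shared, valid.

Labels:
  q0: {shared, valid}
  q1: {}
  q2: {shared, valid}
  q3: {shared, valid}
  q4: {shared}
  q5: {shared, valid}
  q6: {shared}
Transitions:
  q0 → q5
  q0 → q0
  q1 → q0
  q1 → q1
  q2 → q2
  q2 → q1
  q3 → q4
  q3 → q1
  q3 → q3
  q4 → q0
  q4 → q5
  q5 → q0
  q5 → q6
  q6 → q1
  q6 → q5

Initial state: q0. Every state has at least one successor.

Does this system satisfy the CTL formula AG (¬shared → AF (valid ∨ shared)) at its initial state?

No

States satisfying ¬shared → AF (valid ∨ shared): {q0, q2, q3, q4, q5, q6}.
States satisfying AG (¬shared → AF (valid ∨ shared)): ∅.
q1 is reachable from q0 and violates ¬shared → AF (valid ∨ shared), so AG fails at q0.
q0 ∉ Sat(AG (¬shared → AF (valid ∨ shared))).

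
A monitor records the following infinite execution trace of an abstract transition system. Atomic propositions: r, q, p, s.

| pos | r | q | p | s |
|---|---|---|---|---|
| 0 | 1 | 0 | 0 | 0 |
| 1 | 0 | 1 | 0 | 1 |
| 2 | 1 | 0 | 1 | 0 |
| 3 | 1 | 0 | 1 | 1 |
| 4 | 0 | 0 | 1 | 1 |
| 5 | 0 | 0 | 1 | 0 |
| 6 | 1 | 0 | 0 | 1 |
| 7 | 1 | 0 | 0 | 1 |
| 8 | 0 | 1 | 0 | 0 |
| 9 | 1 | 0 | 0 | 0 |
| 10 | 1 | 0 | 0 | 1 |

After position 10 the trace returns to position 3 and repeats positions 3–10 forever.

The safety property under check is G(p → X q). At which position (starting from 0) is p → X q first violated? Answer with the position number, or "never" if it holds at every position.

Check p → X q at each position in order: 0 ✓, 1 ✓.
At position 2 the labels are {p, r} and the next position 3 has {p, r, s}, so p → X q is false there. This is the first violation.

2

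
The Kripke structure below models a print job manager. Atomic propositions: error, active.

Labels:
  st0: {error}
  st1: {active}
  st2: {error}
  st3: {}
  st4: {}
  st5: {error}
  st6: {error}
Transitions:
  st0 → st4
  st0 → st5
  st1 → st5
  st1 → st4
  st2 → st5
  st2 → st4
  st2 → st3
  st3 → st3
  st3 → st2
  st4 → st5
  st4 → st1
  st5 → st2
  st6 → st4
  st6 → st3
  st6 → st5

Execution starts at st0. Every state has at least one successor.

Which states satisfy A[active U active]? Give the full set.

States satisfying active: {st1}.
States satisfying A[active U active]: {st1}.

{st1}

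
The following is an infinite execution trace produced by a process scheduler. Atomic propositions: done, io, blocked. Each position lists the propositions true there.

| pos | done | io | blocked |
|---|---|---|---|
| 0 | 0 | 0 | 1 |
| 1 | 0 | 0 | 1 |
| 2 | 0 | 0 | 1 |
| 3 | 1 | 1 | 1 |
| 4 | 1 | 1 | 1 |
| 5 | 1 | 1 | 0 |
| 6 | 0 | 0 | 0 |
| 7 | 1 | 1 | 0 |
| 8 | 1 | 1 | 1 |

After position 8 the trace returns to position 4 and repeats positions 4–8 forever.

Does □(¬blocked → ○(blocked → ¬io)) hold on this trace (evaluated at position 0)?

Does not hold

¬blocked → ○(blocked → ¬io) must hold at every position from 0 onward. It fails at position 7, so □(¬blocked → ○(blocked → ¬io)) is false.
Positions where ¬blocked holds: 5, 6, 7.
Check ○(blocked → ¬io) at each: 5→ok, 6→ok, 7→fails.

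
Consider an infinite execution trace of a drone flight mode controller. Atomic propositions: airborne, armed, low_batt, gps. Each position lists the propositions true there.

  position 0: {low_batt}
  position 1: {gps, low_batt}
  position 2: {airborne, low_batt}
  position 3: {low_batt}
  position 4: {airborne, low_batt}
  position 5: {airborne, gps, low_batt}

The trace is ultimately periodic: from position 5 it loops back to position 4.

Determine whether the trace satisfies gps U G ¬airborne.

Violated

Walking from position 0: at position 0, G ¬airborne has not yet held and gps fails, so gps U G ¬airborne is false.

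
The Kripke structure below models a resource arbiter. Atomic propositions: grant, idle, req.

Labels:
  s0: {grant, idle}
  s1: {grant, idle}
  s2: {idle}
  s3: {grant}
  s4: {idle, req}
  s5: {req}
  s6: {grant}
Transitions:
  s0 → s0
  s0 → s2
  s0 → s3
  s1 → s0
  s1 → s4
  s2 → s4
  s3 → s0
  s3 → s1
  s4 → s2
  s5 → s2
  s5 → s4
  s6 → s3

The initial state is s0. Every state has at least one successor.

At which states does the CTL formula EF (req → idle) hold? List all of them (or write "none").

States satisfying req → idle: {s0, s1, s2, s3, s4, s6}.
States satisfying EF (req → idle): {s0, s1, s2, s3, s4, s5, s6}.

{s0, s1, s2, s3, s4, s5, s6}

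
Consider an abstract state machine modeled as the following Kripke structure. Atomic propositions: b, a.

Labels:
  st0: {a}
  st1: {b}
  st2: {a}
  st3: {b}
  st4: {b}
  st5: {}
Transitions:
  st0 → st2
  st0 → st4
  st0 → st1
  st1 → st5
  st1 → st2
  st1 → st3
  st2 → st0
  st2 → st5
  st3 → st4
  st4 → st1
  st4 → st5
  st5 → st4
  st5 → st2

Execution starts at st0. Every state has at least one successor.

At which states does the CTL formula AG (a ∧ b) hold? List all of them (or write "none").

none

States satisfying a ∧ b: ∅.
States satisfying AG (a ∧ b): ∅.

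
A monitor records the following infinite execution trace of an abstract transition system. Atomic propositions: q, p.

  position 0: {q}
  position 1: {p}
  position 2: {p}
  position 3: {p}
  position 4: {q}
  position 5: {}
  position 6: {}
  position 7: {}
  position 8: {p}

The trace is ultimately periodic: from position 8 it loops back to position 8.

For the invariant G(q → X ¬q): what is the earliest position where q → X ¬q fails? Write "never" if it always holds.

q → X ¬q holds at every position 0..8, and those are all the positions the trace ever visits, so the invariant G(q → X ¬q) is never violated.

never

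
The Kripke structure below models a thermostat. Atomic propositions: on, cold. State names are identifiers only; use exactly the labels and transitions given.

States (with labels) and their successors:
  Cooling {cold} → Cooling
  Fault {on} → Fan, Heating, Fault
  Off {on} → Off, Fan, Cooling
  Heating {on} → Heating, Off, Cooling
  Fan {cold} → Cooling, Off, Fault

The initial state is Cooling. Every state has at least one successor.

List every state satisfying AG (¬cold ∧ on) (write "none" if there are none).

none

States satisfying ¬cold ∧ on: {Fault, Off, Heating}.
States satisfying AG (¬cold ∧ on): ∅.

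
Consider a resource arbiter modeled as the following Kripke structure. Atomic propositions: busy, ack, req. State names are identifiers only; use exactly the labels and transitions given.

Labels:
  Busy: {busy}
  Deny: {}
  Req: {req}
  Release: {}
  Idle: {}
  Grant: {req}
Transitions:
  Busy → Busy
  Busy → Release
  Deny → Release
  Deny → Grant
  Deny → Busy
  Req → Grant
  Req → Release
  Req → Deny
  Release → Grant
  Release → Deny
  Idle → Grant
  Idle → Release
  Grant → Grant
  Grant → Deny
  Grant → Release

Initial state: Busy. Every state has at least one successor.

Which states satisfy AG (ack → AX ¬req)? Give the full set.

{Busy, Deny, Req, Release, Idle, Grant}

States satisfying ack → AX ¬req: {Busy, Deny, Req, Release, Idle, Grant}.
States satisfying AG (ack → AX ¬req): {Busy, Deny, Req, Release, Idle, Grant}.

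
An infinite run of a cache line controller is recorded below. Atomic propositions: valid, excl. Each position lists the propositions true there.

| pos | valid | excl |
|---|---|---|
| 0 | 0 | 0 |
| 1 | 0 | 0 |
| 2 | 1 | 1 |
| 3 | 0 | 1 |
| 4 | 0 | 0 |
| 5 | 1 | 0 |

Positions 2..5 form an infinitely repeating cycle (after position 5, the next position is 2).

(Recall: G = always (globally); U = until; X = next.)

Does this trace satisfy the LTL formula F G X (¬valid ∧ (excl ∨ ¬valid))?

Violated

G X (¬valid ∧ (excl ∨ ¬valid)) is false at every position 0..5, so it never becomes true and F G X (¬valid ∧ (excl ∨ ¬valid)) fails.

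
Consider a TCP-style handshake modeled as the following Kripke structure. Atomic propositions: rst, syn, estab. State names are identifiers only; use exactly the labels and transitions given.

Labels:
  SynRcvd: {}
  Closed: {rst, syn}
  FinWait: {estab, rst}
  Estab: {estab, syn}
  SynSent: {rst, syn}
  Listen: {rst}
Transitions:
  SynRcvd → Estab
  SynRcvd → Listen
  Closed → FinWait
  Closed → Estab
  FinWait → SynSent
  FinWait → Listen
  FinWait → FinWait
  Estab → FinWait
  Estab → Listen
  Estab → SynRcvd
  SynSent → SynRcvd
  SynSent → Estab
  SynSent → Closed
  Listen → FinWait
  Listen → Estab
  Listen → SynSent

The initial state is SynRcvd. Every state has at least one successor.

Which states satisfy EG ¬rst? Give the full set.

{SynRcvd, Estab}

States satisfying ¬rst: {SynRcvd, Estab}.
States satisfying EG ¬rst: {SynRcvd, Estab}.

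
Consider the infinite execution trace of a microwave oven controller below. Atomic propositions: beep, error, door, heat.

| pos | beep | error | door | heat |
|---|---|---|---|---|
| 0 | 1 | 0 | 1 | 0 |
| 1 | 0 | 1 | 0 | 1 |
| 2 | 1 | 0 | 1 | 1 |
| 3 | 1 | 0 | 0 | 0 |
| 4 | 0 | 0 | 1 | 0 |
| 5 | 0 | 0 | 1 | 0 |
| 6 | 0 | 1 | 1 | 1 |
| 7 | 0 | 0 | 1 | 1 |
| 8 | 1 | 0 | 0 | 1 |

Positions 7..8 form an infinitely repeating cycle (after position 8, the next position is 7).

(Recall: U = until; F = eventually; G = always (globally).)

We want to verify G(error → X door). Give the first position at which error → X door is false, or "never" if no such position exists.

error → X door holds at every position 0..8, and those are all the positions the trace ever visits, so the invariant G(error → X door) is never violated.

never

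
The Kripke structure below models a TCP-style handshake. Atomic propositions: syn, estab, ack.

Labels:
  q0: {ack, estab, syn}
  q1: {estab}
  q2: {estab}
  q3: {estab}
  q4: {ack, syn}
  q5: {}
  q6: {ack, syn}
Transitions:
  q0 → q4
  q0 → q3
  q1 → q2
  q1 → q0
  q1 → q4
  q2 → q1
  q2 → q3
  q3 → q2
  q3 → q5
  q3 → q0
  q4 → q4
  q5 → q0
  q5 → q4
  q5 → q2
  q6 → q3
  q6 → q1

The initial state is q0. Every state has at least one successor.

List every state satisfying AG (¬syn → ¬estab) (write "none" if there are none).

{q4}

States satisfying ¬syn → ¬estab: {q0, q4, q5, q6}.
States satisfying AG (¬syn → ¬estab): {q4}.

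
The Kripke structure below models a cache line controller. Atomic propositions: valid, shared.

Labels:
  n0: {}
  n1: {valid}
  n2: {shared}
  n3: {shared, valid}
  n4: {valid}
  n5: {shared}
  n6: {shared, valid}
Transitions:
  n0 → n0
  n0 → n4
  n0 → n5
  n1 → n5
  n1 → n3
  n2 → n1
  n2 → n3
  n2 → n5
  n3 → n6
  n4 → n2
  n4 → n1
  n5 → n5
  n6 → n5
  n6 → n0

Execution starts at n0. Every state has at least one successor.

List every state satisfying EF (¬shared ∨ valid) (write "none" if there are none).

States satisfying ¬shared ∨ valid: {n0, n1, n3, n4, n6}.
States satisfying EF (¬shared ∨ valid): {n0, n1, n2, n3, n4, n6}.

{n0, n1, n2, n3, n4, n6}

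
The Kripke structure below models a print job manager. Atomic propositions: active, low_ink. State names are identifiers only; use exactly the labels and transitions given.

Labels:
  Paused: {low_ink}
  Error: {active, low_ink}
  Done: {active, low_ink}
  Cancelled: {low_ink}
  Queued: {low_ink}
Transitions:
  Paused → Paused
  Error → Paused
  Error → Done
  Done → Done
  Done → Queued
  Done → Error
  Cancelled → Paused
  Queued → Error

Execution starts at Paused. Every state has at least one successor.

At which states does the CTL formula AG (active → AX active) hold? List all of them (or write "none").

States satisfying active → AX active: {Paused, Cancelled, Queued}.
States satisfying AG (active → AX active): {Paused, Cancelled}.

{Paused, Cancelled}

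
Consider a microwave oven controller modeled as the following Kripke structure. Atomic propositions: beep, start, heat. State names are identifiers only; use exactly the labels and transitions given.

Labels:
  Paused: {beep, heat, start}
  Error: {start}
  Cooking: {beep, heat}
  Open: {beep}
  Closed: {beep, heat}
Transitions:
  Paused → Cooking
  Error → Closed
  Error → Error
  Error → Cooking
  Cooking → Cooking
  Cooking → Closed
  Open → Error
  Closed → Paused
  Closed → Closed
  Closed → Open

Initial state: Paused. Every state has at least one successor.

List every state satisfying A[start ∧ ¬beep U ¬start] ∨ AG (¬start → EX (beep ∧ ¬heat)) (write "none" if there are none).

{Cooking, Open, Closed}

States satisfying start ∧ ¬beep: {Error}.
States satisfying ¬start: {Cooking, Open, Closed}.
States satisfying A[start ∧ ¬beep U ¬start]: {Cooking, Open, Closed}.
States satisfying ¬start → EX (beep ∧ ¬heat): {Paused, Error, Closed}.
States satisfying AG (¬start → EX (beep ∧ ¬heat)): ∅.
States satisfying A[start ∧ ¬beep U ¬start] ∨ AG (¬start → EX (beep ∧ ¬heat)): {Cooking, Open, Closed}.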